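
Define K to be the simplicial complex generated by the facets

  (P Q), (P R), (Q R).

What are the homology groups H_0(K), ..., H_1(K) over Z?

H_0 = Z,  H_1 = Z.

Order the vertices as P < Q < R. Listing each simplex with vertices in this order, K has dimension 1 with simplices:

  0-simplices (3): P, Q, R
  1-simplices (3): PQ, PR, QR

giving chain groups C_0 ≅ Z^3, C_1 ≅ Z^3.

Boundary ∂_1: C_1 → C_0 sends each edge [p,q] (with p < q) to q − p. For instance
  ∂PQ = Q − P.
The 3×3 boundary matrix has rank 2 and Smith normal form diag(1,1).

Now H_k = ker ∂_k / im ∂_{k+1}, so:

  H_0: rank C_0 − rank ∂_1 = 3 − 2 = 1, and the invariant factors of ∂_1 are all 1, so H_0 ≅ Z.
  H_1: rank ker ∂_1 − rank ∂_2 = (3 − 2) − 0 = 1, and there is no ∂_2, so H_1 ≅ Z.

(K is a triangulation of the circle S^1.)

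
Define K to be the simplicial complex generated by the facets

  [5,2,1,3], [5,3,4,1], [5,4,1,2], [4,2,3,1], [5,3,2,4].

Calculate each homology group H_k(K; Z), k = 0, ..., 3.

H_0 = Z,  H_1 = 0,  H_2 = 0,  H_3 = Z.

We work with the vertex ordering 1 < 2 < 3 < 4 < 5. The simplices of K, each written with vertices in increasing order, are:

  0-simplices (5): [1], [2], [3], [4], [5]
  1-simplices (10): [1,2], [1,3], [1,4], [1,5], [2,3], [2,4], [2,5], [3,4], [3,5], [4,5]
  2-simplices (10): [1,2,3], [1,2,4], [1,2,5], [1,3,4], [1,3,5], [1,4,5], [2,3,4], [2,3,5], [2,4,5], [3,4,5]
  3-simplices (5): [1,2,3,4], [1,2,3,5], [1,2,4,5], [1,3,4,5], [2,3,4,5]

giving chain groups C_0 ≅ Z^5, C_1 ≅ Z^10, C_2 ≅ Z^10, C_3 ≅ Z^5.

∂_1: C_1 → C_0 maps an edge to its endpoints' difference, ∂[p,q] = q − p. For instance
  ∂[2,5] = [5] − [2].
The 5×10 boundary matrix has rank 4 and Smith normal form diag(1,1,1,1).

∂_2: C_2 → C_1 acts by ∂[p,q,r] = [q,r] − [p,r] + [p,q]. For instance
  ∂[1,3,5] = [3,5] − [1,5] + [1,3],
  ∂[2,3,5] = [3,5] − [2,5] + [2,3].
The 10×10 boundary matrix has rank 6 and Smith normal form diag(1,1,1,1,1,1).

∂_3: C_3 → C_2 sends each 3-simplex σ to the alternating sum Σ_i (−1)^i (σ with its i-th vertex removed). For instance
  ∂[1,2,4,5] = [2,4,5] − [1,4,5] + [1,2,5] − [1,2,4],
  ∂[1,2,3,5] = [2,3,5] − [1,3,5] + [1,2,5] − [1,2,3].
As a 10×5 matrix over Z this has rank 4, with invariant factors (1,1,1,1).

Now H_k = ker ∂_k / im ∂_{k+1}, so:

  H_0: rank C_0 − rank ∂_1 = 5 − 4 = 1, and the invariant factors of ∂_1 are all 1, so H_0 = Z.
  H_1: rank ker ∂_1 − rank ∂_2 = (10 − 4) − 6 = 0, and the invariant factors of ∂_2 are all 1, so H_1 = 0.
  H_2: rank ker ∂_2 − rank ∂_3 = (10 − 6) − 4 = 0, and the invariant factors of ∂_3 are all 1, so H_2 = 0.
  H_3: rank ker ∂_3 − rank ∂_4 = (5 − 4) − 0 = 1, and there is no ∂_4, so H_3 = Z.

As a check, the Euler characteristic is 5 − 10 + 10 − 5 = 0, which agrees with 1 − 0 + 0 − 1 = 0.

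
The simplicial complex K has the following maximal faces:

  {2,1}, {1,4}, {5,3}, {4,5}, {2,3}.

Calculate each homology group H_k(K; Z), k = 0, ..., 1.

H_0 = Z,  H_1 = Z.

We work with the vertex ordering 1 < 2 < 3 < 4 < 5. The simplices of K, each written with vertices in increasing order, are:

  0-simplices (5): [1], [2], [3], [4], [5]
  1-simplices (5): [1,2], [1,4], [2,3], [3,5], [4,5]

so the chain groups are C_0 ≅ Z^5, C_1 ≅ Z^5.

The boundary map ∂_1: C_1 → C_0 is given by ∂[p,q] = [q] − [p]. For instance
  ∂[3,5] = [5] − [3].
The resulting 5×5 matrix has rank 4, and its Smith normal form has invariant factors (1,1,1,1).

Now H_k = ker ∂_k / im ∂_{k+1}, so:

  H_0: rank C_0 − rank ∂_1 = 5 − 4 = 1, and the invariant factors of ∂_1 are all 1, so H_0 ≅ Z.
  H_1: rank ker ∂_1 − rank ∂_2 = (5 − 4) − 0 = 1, and there is no ∂_2, so H_1 ≅ Z.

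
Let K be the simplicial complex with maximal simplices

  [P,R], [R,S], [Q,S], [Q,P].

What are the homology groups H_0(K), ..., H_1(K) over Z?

H_0 = Z,  H_1 = Z.

Fix the vertex order P < Q < R < S and write every simplex with vertices in increasing order. Then dim K = 1 and the simplices of K are:

  0-simplices (4): P, Q, R, S
  1-simplices (4): PQ, PR, QS, RS

so the chain groups are C_0 ≅ Z^4, C_1 ≅ Z^4.

∂_1: C_1 → C_0 maps an edge to its endpoints' difference, ∂[p,q] = q − p. For instance
  ∂PR = R − P.
This gives a 4×4 integer matrix of rank 3; reducing to Smith normal form yields diagonal entries (1,1,1).

From H_k ≅ ker(∂_k) / im(∂_{k+1}) we obtain:

  H_0: rank C_0 − rank ∂_1 = 4 − 3 = 1, and the invariant factors of ∂_1 are all 1, so H_0 = Z.
  H_1: rank ker ∂_1 − rank ∂_2 = (4 − 3) − 0 = 1, and there is no ∂_2, so H_1 = Z.

(K is a triangulation of the circle S^1.)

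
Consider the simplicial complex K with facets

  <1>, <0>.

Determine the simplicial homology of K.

H_0 = Z^2.

Order the vertices as 0 < 1. Listing each simplex with vertices in this order, K has dimension 0 with simplices:

  0-simplices (2): [0], [1]

giving chain groups C_0 ≅ Z^2.

Computing H_k = (kernel of ∂_k) / (image of ∂_{k+1}):

  H_0: rank C_0 − rank ∂_1 = 2 − 0 = 2, and there is no ∂_1, so H_0 = Z^2.

(K is a triangulation of a set of 2 points.)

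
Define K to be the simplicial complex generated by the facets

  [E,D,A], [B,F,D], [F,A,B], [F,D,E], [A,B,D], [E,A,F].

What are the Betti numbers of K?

b_0 = 1, b_1 = 0, b_2 = 1.

We work with the vertex ordering A < B < D < E < F. The simplices of K, each written with vertices in increasing order, are:

  0-simplices (5): A, B, D, E, F
  1-simplices (9): AB, AD, AE, AF, BD, BF, DE, DF, EF
  2-simplices (6): ABD, ABF, ADE, AEF, BDF, DEF

giving chain groups C_0 ≅ Z^5, C_1 ≅ Z^9, C_2 ≅ Z^6.

∂_1: C_1 → C_0 maps an edge to its endpoints' difference, ∂[p,q] = q − p.
The resulting 5×9 matrix has rank 4, and its Smith normal form has invariant factors (1,1,1,1).

∂_2: C_2 → C_1 sends each 2-simplex [p,q,r] to [q,r] − [p,r] + [p,q]. For instance
  ∂BDF = DF − BF + BD,
  ∂ADE = DE − AE + AD.
The 9×6 boundary matrix has rank 5 and Smith normal form diag(1,1,1,1,1).

Computing H_k = (kernel of ∂_k) / (image of ∂_{k+1}):

  H_0: rank C_0 − rank ∂_1 = 5 − 4 = 1, and the invariant factors of ∂_1 are all 1, so H_0 ≅ Z.
  H_1: rank ker ∂_1 − rank ∂_2 = (9 − 4) − 5 = 0, and the invariant factors of ∂_2 are all 1, so H_1 ≅ 0.
  H_2: rank ker ∂_2 − rank ∂_3 = (6 − 5) − 0 = 1, and there is no ∂_3, so H_2 ≅ Z.

Hence the Betti numbers are b_0 = 1, b_1 = 0, b_2 = 1.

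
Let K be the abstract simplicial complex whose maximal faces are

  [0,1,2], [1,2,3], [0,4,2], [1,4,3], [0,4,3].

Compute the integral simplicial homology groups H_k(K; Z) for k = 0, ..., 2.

K has 5 vertices, 10 edges, 5 triangles.
rank ∂_0 = 0, rank ∂_1 = 4 ⇒ b_0 = 5 − 0 − 4 = 1; all invariant factors of ∂_1 are 1 so no torsion. So H_0 = Z.
rank ∂_1 = 4, rank ∂_2 = 5 ⇒ b_1 = 10 − 4 − 5 = 1; all invariant factors of ∂_2 are 1 so no torsion. So H_1 = Z.
rank ∂_2 = 5, rank ∂_3 = 0 ⇒ b_2 = 5 − 5 − 0 = 0. So H_2 = 0.

H_0 ≅ Z,  H_1 ≅ Z,  H_2 = 0.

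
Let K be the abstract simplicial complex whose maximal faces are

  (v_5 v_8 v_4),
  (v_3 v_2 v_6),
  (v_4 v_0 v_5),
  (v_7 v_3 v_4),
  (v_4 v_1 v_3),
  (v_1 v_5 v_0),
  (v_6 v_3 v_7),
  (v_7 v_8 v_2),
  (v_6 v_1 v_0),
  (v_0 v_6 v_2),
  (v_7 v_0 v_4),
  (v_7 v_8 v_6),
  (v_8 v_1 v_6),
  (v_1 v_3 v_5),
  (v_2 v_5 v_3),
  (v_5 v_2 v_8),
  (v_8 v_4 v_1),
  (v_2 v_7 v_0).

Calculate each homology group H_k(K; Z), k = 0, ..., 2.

H_0 = Z,  H_1 = Z ⊕ Z_2,  H_2 = 0.

Order the vertices as v_0 < v_1 < v_2 < v_3 < v_4 < v_5 < v_6 < v_7 < v_8. Listing each simplex with vertices in this order, K has dimension 2 with simplices:

  0-simplices (9): [v_0], [v_1], [v_2], [v_3], [v_4], [v_5], [v_6], [v_7], [v_8]
  1-simplices (27): (27 of them)
  2-simplices (18): (18 of them)

giving chain groups C_0 ≅ Z^9, C_1 ≅ Z^27, C_2 ≅ Z^18.

∂_1: C_1 → C_0 maps an edge to its endpoints' difference, ∂[p,q] = q − p. For instance
  ∂[v_0,v_1] = [v_1] − [v_0].
The 9×27 boundary matrix has rank 8 and Smith normal form diag(1,1,1,1,1,1,1,1).

The boundary map ∂_2: C_2 → C_1 maps a triangle to the signed sum of its edges. For instance
  ∂[v_1,v_3,v_5] = [v_3,v_5] − [v_1,v_5] + [v_1,v_3],
  ∂[v_0,v_1,v_6] = [v_1,v_6] − [v_0,v_6] + [v_0,v_1].
This gives a 27×18 integer matrix of rank 18; reducing to Smith normal form yields diagonal entries (1,1,1,1,1,1,1,1,1,1,1,1,1,1,1,1,1,2).

Computing H_k = (kernel of ∂_k) / (image of ∂_{k+1}):

  H_0: rank C_0 − rank ∂_1 = 9 − 8 = 1, and the invariant factors of ∂_1 are all 1, so H_0 = Z.
  H_1: rank ker ∂_1 − rank ∂_2 = (27 − 8) − 18 = 1, and ∂_2 has invariant factor 2 > 1, so H_1 = Z ⊕ Z_2.
  H_2: rank ker ∂_2 − rank ∂_3 = (18 − 18) − 0 = 0, and there is no ∂_3, so H_2 = 0.

As a check, the Euler characteristic is 9 − 27 + 18 = 0, which agrees with 1 − 1 + 0 = 0.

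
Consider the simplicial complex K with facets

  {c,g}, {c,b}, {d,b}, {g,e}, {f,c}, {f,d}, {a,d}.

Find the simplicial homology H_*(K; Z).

H_0 ≅ Z,  H_1 ≅ Z.

K has 7 vertices, 7 edges.
rank ∂_0 = 0, rank ∂_1 = 6 ⇒ b_0 = 7 − 0 − 6 = 1; all invariant factors of ∂_1 are 1 so no torsion. So H_0 = Z.
rank ∂_1 = 6, rank ∂_2 = 0 ⇒ b_1 = 7 − 6 − 0 = 1. So H_1 = Z.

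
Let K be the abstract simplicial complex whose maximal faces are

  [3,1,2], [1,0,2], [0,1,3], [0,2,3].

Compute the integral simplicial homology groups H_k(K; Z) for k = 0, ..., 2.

Order the vertices as 0 < 1 < 2 < 3. Listing each simplex with vertices in this order, K has dimension 2 with simplices:

  0-simplices (4): [0], [1], [2], [3]
  1-simplices (6): [0,1], [0,2], [0,3], [1,2], [1,3], [2,3]
  2-simplices (4): [0,1,2], [0,1,3], [0,2,3], [1,2,3]

so the chain groups are C_0 ≅ Z^4, C_1 ≅ Z^6, C_2 ≅ Z^4.

Boundary ∂_1: C_1 → C_0 sends each edge [p,q] (with p < q) to q − p. For instance
  ∂[1,3] = [3] − [1].
The resulting 4×6 matrix has rank 3, and its Smith normal form has invariant factors (1,1,1).

∂_2: C_2 → C_1 acts by ∂[p,q,r] = [q,r] − [p,r] + [p,q]. For instance
  ∂[0,2,3] = [2,3] − [0,3] + [0,2],
  ∂[0,1,2] = [1,2] − [0,2] + [0,1].
The 6×4 boundary matrix has rank 3 and Smith normal form diag(1,1,1).

Computing H_k = (kernel of ∂_k) / (image of ∂_{k+1}):

  H_0: rank C_0 − rank ∂_1 = 4 − 3 = 1, and the invariant factors of ∂_1 are all 1, so H_0 = Z.
  H_1: rank ker ∂_1 − rank ∂_2 = (6 − 3) − 3 = 0, and the invariant factors of ∂_2 are all 1, so H_1 = 0.
  H_2: rank ker ∂_2 − rank ∂_3 = (4 − 3) − 0 = 1, and there is no ∂_3, so H_2 = Z.

H_0 ≅ Z,  H_1 = 0,  H_2 ≅ Z.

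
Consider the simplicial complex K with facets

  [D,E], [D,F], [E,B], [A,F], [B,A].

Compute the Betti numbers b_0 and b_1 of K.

We work with the vertex ordering A < B < D < E < F. The simplices of K, each written with vertices in increasing order, are:

  0-simplices (5): A, B, D, E, F
  1-simplices (5): AB, AF, BE, DE, DF

so the chain groups are C_0 ≅ Z^5, C_1 ≅ Z^5.

∂_1: C_1 → C_0 maps an edge to its endpoints' difference, ∂[p,q] = q − p. For instance
  ∂BE = E − B.
The 5×5 boundary matrix has rank 4 and Smith normal form diag(1,1,1,1).

Now H_k = ker ∂_k / im ∂_{k+1}, so:

  H_0: rank C_0 − rank ∂_1 = 5 − 4 = 1, and the invariant factors of ∂_1 are all 1, so H_0 ≅ Z.
  H_1: rank ker ∂_1 − rank ∂_2 = (5 − 4) − 0 = 1, and there is no ∂_2, so H_1 ≅ Z.

As a check, the Euler characteristic is 5 − 5 = 0, which agrees with 1 − 1 = 0.

Hence the Betti numbers are b_0 = 1, b_1 = 1.

b_0 = 1, b_1 = 1.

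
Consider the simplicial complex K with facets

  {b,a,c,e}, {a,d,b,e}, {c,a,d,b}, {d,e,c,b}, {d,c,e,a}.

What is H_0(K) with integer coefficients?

H_0 ≅ Z.

Order the vertices as a < b < c < d < e. Listing each simplex with vertices in this order, K has dimension 3 with simplices:

  0-simplices (5): a, b, c, d, e
  1-simplices (10): ab, ac, ad, ae, bc, bd, be, cd, ce, de
  2-simplices (10): abc, abd, abe, acd, ace, ade, bcd, bce, bde, cde
  3-simplices (5): abcd, abce, abde, acde, bcde

so the chain groups are C_0 ≅ Z^5, C_1 ≅ Z^10, C_2 ≅ Z^10, C_3 ≅ Z^5.

The boundary map ∂_1: C_1 → C_0 maps an edge to its endpoints' difference, ∂[p,q] = q − p. For instance
  ∂de = e − d.
The resulting 5×10 matrix has rank 4, and its Smith normal form has invariant factors (1,1,1,1).

The boundary map ∂_2: C_2 → C_1 maps a triangle to the signed sum of its edges. For instance
  ∂ade = de − ae + ad,
  ∂ace = ce − ae + ac.
The 10×10 boundary matrix has rank 6 and Smith normal form diag(1,1,1,1,1,1).

Boundary ∂_3: C_3 → C_2 sends each 3-simplex σ to the alternating sum Σ_i (−1)^i (σ with its i-th vertex removed). For instance
  ∂abce = bce − ace + abe − abc,
  ∂abcd = bcd − acd + abd − abc.
The resulting 10×5 matrix has rank 4, and its Smith normal form has invariant factors (1,1,1,1).

Reading off H_k = ker ∂_k / im ∂_{k+1}:

  H_0: rank C_0 − rank ∂_1 = 5 − 4 = 1, and the invariant factors of ∂_1 are all 1, so H_0 = Z.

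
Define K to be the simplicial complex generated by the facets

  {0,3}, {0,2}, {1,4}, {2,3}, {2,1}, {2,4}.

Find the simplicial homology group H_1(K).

H_1 = Z^2.

Order the vertices as 0 < 1 < 2 < 3 < 4. Listing each simplex with vertices in this order, K has dimension 1 with simplices:

  0-simplices (5): [0], [1], [2], [3], [4]
  1-simplices (6): [0,2], [0,3], [1,2], [1,4], [2,3], [2,4]

so the chain groups are C_0 ≅ Z^5, C_1 ≅ Z^6.

∂_1: C_1 → C_0 maps an edge to its endpoints' difference, ∂[p,q] = q − p. For instance
  ∂[1,2] = [2] − [1].
This gives a 5×6 integer matrix of rank 4; reducing to Smith normal form yields diagonal entries (1,1,1,1).

Reading off H_k = ker ∂_k / im ∂_{k+1}:

  H_1: rank ker ∂_1 − rank ∂_2 = (6 − 4) − 0 = 2, and there is no ∂_2, so H_1 = Z^2.

(K is a triangulation of a wedge of 2 circles.)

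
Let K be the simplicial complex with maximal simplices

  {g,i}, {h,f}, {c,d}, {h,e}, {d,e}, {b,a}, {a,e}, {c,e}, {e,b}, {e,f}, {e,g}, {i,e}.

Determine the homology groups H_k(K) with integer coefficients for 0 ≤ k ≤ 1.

Take the total order a < b < c < d < e < f < g < h < i on the vertex set. Then K (dimension 1) consists of the simplices:

  0-simplices (9): a, b, c, d, e, f, g, h, i
  1-simplices (12): ab, ae, be, cd, ce, de, ef, eg, eh, ei, fh, gi

so the chain groups are C_0 ≅ Z^9, C_1 ≅ Z^12.

The boundary map ∂_1: C_1 → C_0 maps an edge to its endpoints' difference, ∂[p,q] = q − p.
As a 9×12 matrix over Z this has rank 8, with invariant factors (1,1,1,1,1,1,1,1).

From H_k ≅ ker(∂_k) / im(∂_{k+1}) we obtain:

  H_0: rank C_0 − rank ∂_1 = 9 − 8 = 1, and the invariant factors of ∂_1 are all 1, so H_0 = Z.
  H_1: rank ker ∂_1 − rank ∂_2 = (12 − 8) − 0 = 4, and there is no ∂_2, so H_1 = Z^4.

H_0 ≅ Z,  H_1 ≅ Z^4.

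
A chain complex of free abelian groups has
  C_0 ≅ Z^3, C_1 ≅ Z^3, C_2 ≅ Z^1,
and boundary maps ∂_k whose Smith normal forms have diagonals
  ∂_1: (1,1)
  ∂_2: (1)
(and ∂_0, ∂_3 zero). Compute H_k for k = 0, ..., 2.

H_0 = Z,  H_1 = 0,  H_2 = 0.

H_0: b_0 = 3 − 0 − 2 = 1; torsion from ∂_1 factors > 1: none. So H_0 = Z.
H_1: b_1 = 3 − 2 − 1 = 0; torsion from ∂_2 factors > 1: none. So H_1 = 0.
H_2: b_2 = 1 − 1 − 0 = 0; torsion from ∂_3 factors > 1: none. So H_2 = 0.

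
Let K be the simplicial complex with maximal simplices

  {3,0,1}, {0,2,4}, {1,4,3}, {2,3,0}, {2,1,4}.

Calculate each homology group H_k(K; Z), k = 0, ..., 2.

H_0 ≅ Z,  H_1 ≅ Z,  H_2 = 0.

Take the total order 0 < 1 < 2 < 3 < 4 on the vertex set. Then K (dimension 2) consists of the simplices:

  0-simplices (5): [0], [1], [2], [3], [4]
  1-simplices (10): [0,1], [0,2], [0,3], [0,4], [1,2], [1,3], [1,4], [2,3], [2,4], [3,4]
  2-simplices (5): [0,1,3], [0,2,3], [0,2,4], [1,2,4], [1,3,4]

giving chain groups C_0 ≅ Z^5, C_1 ≅ Z^10, C_2 ≅ Z^5.

Boundary ∂_1: C_1 → C_0 sends each edge [p,q] (with p < q) to q − p.
The 5×10 boundary matrix has rank 4 and Smith normal form diag(1,1,1,1).

Boundary ∂_2: C_2 → C_1 sends each 2-simplex [p,q,r] to [q,r] − [p,r] + [p,q]. For instance
  ∂[0,2,4] = [2,4] − [0,4] + [0,2],
  ∂[1,2,4] = [2,4] − [1,4] + [1,2].
As a 10×5 matrix over Z this has rank 5, with invariant factors (1,1,1,1,1).

Now H_k = ker ∂_k / im ∂_{k+1}, so:

  H_0: rank C_0 − rank ∂_1 = 5 − 4 = 1, and the invariant factors of ∂_1 are all 1, so H_0 ≅ Z.
  H_1: rank ker ∂_1 − rank ∂_2 = (10 − 4) − 5 = 1, and the invariant factors of ∂_2 are all 1, so H_1 ≅ Z.
  H_2: rank ker ∂_2 − rank ∂_3 = (5 − 5) − 0 = 0, and there is no ∂_3, so H_2 ≅ 0.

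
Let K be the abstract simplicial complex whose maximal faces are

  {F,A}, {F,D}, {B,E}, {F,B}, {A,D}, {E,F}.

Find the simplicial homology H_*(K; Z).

Order the vertices as A < B < D < E < F. Listing each simplex with vertices in this order, K has dimension 1 with simplices:

  0-simplices (5): A, B, D, E, F
  1-simplices (6): AD, AF, BE, BF, DF, EF

giving chain groups C_0 ≅ Z^5, C_1 ≅ Z^6.

Boundary ∂_1: C_1 → C_0 sends each edge [p,q] (with p < q) to q − p. For instance
  ∂BE = E − B.
This gives a 5×6 integer matrix of rank 4; reducing to Smith normal form yields diagonal entries (1,1,1,1).

Reading off H_k = ker ∂_k / im ∂_{k+1}:

  H_0: rank C_0 − rank ∂_1 = 5 − 4 = 1, and the invariant factors of ∂_1 are all 1, so H_0 = Z.
  H_1: rank ker ∂_1 − rank ∂_2 = (6 − 4) − 0 = 2, and there is no ∂_2, so H_1 = Z^2.

As a check, the Euler characteristic is 5 − 6 = -1, which agrees with 1 − 2 = -1.

H_0 = Z,  H_1 = Z^2.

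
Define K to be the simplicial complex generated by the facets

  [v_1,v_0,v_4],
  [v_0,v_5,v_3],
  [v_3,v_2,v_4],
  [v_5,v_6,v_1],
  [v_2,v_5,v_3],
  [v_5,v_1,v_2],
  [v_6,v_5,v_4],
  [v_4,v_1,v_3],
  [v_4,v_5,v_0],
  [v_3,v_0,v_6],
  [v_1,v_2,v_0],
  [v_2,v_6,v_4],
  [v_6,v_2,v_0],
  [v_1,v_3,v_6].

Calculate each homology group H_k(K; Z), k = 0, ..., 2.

H_0 ≅ Z,  H_1 ≅ Z^2,  H_2 ≅ Z.

Order the vertices as v_0 < v_1 < v_2 < v_3 < v_4 < v_5 < v_6. Listing each simplex with vertices in this order, K has dimension 2 with simplices:

  0-simplices (7): [v_0], [v_1], [v_2], [v_3], [v_4], [v_5], [v_6]
  1-simplices (21): (21 of them)
  2-simplices (14): (14 of them)

so the chain groups are C_0 ≅ Z^7, C_1 ≅ Z^21, C_2 ≅ Z^14.

Boundary ∂_1: C_1 → C_0 sends each edge [p,q] (with p < q) to q − p.
The 7×21 boundary matrix has rank 6 and Smith normal form diag(1,1,1,1,1,1).

Boundary ∂_2: C_2 → C_1 maps a triangle to the signed sum of its edges. For instance
  ∂[v_2,v_3,v_4] = [v_3,v_4] − [v_2,v_4] + [v_2,v_3],
  ∂[v_4,v_5,v_6] = [v_5,v_6] − [v_4,v_6] + [v_4,v_5].
The 21×14 boundary matrix has rank 13 and Smith normal form diag(1,1,1,1,1,1,1,1,1,1,1,1,1).

Computing H_k = (kernel of ∂_k) / (image of ∂_{k+1}):

  H_0: rank C_0 − rank ∂_1 = 7 − 6 = 1, and the invariant factors of ∂_1 are all 1, so H_0 = Z.
  H_1: rank ker ∂_1 − rank ∂_2 = (21 − 6) − 13 = 2, and the invariant factors of ∂_2 are all 1, so H_1 = Z^2.
  H_2: rank ker ∂_2 − rank ∂_3 = (14 − 13) − 0 = 1, and there is no ∂_3, so H_2 = Z.

As a check, the Euler characteristic is 7 − 21 + 14 = 0, which agrees with 1 − 2 + 1 = 0.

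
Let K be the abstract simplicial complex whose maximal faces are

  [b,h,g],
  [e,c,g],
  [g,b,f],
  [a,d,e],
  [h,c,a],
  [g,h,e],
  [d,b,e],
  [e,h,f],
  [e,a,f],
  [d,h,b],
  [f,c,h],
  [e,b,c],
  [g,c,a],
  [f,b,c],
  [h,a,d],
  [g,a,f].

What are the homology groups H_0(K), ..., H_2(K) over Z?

H_0 ≅ Z,  H_1 ≅ Z^2,  H_2 ≅ Z.

Take the total order a < b < c < d < e < f < g < h on the vertex set. Then K (dimension 2) consists of the simplices:

  0-simplices (8): a, b, c, d, e, f, g, h
  1-simplices (24): ac, ad, ae, af, ag, ah, bc, bd, be, bf, bg, bh, ce, cf, cg, ch, de, dh, ef, eg, eh, fg, fh, gh
  2-simplices (16): acg, ach, ade, adh, aef, afg, bce, bcf, bde, bdh, bfg, bgh, ceg, cfh, efh, egh

so the chain groups are C_0 ≅ Z^8, C_1 ≅ Z^24, C_2 ≅ Z^16.

∂_1: C_1 → C_0 sends each edge [p,q] (with p < q) to q − p. For instance
  ∂ce = e − c.
This gives a 8×24 integer matrix of rank 7; reducing to Smith normal form yields diagonal entries (1,1,1,1,1,1,1).

The boundary map ∂_2: C_2 → C_1 sends each 2-simplex [p,q,r] to [q,r] − [p,r] + [p,q]. For instance
  ∂bcf = cf − bf + bc,
  ∂egh = gh − eh + eg.
The 24×16 boundary matrix has rank 15 and Smith normal form diag(1,1,1,1,1,1,1,1,1,1,1,1,1,1,1).

From H_k ≅ ker(∂_k) / im(∂_{k+1}) we obtain:

  H_0: rank C_0 − rank ∂_1 = 8 − 7 = 1, and the invariant factors of ∂_1 are all 1, so H_0 = Z.
  H_1: rank ker ∂_1 − rank ∂_2 = (24 − 7) − 15 = 2, and the invariant factors of ∂_2 are all 1, so H_1 = Z^2.
  H_2: rank ker ∂_2 − rank ∂_3 = (16 − 15) − 0 = 1, and there is no ∂_3, so H_2 = Z.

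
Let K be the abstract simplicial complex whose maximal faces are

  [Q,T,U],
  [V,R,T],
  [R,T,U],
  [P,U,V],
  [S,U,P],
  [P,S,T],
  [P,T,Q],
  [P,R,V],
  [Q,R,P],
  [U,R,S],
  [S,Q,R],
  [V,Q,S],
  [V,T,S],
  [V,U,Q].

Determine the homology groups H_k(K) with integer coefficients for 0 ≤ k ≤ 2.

Order the vertices as P < Q < R < S < T < U < V. Listing each simplex with vertices in this order, K has dimension 2 with simplices:

  0-simplices (7): P, Q, R, S, T, U, V
  1-simplices (21): PQ, PR, PS, PT, PU, PV, QR, QS, QT, QU, QV, RS, RT, RU, RV, ST, SU, SV, TU, TV, UV
  2-simplices (14): PQR, PQT, PRV, PST, PSU, PUV, QRS, QSV, QTU, QUV, RSU, RTU, RTV, STV

giving chain groups C_0 ≅ Z^7, C_1 ≅ Z^21, C_2 ≅ Z^14.

Boundary ∂_1: C_1 → C_0 sends each edge [p,q] (with p < q) to q − p. For instance
  ∂PQ = Q − P.
The 7×21 boundary matrix has rank 6 and Smith normal form diag(1,1,1,1,1,1).

∂_2: C_2 → C_1 acts by ∂[p,q,r] = [q,r] − [p,r] + [p,q]. For instance
  ∂QTU = TU − QU + QT,
  ∂RSU = SU − RU + RS.
As a 21×14 matrix over Z this has rank 13, with invariant factors (1,1,1,1,1,1,1,1,1,1,1,1,1).

Now H_k = ker ∂_k / im ∂_{k+1}, so:

  H_0: rank C_0 − rank ∂_1 = 7 − 6 = 1, and the invariant factors of ∂_1 are all 1, so H_0 ≅ Z.
  H_1: rank ker ∂_1 − rank ∂_2 = (21 − 6) − 13 = 2, and the invariant factors of ∂_2 are all 1, so H_1 ≅ Z^2.
  H_2: rank ker ∂_2 − rank ∂_3 = (14 − 13) − 0 = 1, and there is no ∂_3, so H_2 ≅ Z.

H_0 = Z,  H_1 = Z^2,  H_2 = Z.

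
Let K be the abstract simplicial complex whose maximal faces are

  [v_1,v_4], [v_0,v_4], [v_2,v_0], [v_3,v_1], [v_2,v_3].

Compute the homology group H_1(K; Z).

Order the vertices as v_0 < v_1 < v_2 < v_3 < v_4. Listing each simplex with vertices in this order, K has dimension 1 with simplices:

  0-simplices (5): [v_0], [v_1], [v_2], [v_3], [v_4]
  1-simplices (5): [v_0,v_2], [v_0,v_4], [v_1,v_3], [v_1,v_4], [v_2,v_3]

Hence C_0 ≅ Z^5, C_1 ≅ Z^5.

The boundary map ∂_1: C_1 → C_0 is given by ∂[p,q] = [q] − [p]. For instance
  ∂[v_1,v_4] = [v_4] − [v_1].
This gives a 5×5 integer matrix of rank 4; reducing to Smith normal form yields diagonal entries (1,1,1,1).

Computing H_k = (kernel of ∂_k) / (image of ∂_{k+1}):

  H_1: rank ker ∂_1 − rank ∂_2 = (5 − 4) − 0 = 1, and there is no ∂_2, so H_1 ≅ Z.

H_1 = Z.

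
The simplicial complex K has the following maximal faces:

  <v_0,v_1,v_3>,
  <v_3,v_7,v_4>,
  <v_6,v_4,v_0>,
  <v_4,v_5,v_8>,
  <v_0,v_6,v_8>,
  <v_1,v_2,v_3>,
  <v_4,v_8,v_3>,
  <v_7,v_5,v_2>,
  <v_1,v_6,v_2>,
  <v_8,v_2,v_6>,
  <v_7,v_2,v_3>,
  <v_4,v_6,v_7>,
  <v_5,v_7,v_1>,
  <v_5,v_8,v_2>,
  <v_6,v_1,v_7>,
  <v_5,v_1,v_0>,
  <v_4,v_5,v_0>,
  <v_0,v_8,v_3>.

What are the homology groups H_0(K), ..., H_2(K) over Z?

K has 9 vertices, 27 edges, 18 triangles.
rank ∂_0 = 0, rank ∂_1 = 8 ⇒ b_0 = 9 − 0 − 8 = 1; all invariant factors of ∂_1 are 1 so no torsion. So H_0 = Z.
rank ∂_1 = 8, rank ∂_2 = 18 ⇒ b_1 = 27 − 8 − 18 = 1; ∂_2 has invariant factor(s) [2] giving torsion. So H_1 = Z ⊕ Z_2.
rank ∂_2 = 18, rank ∂_3 = 0 ⇒ b_2 = 18 − 18 − 0 = 0. So H_2 = 0.

H_0 ≅ Z,  H_1 ≅ Z ⊕ Z_2,  H_2 = 0.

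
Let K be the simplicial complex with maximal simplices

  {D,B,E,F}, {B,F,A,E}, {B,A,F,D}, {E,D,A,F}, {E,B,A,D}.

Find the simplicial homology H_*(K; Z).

Take the total order A < B < D < E < F on the vertex set. Then K (dimension 3) consists of the simplices:

  0-simplices (5): A, B, D, E, F
  1-simplices (10): AB, AD, AE, AF, BD, BE, BF, DE, DF, EF
  2-simplices (10): ABD, ABE, ABF, ADE, ADF, AEF, BDE, BDF, BEF, DEF
  3-simplices (5): ABDE, ABDF, ABEF, ADEF, BDEF

giving chain groups C_0 ≅ Z^5, C_1 ≅ Z^10, C_2 ≅ Z^10, C_3 ≅ Z^5.

Boundary ∂_1: C_1 → C_0 maps an edge to its endpoints' difference, ∂[p,q] = q − p. For instance
  ∂BF = F − B.
The 5×10 boundary matrix has rank 4 and Smith normal form diag(1,1,1,1).

The boundary map ∂_2: C_2 → C_1 maps a triangle to the signed sum of its edges. For instance
  ∂BEF = EF − BF + BE,
  ∂ABD = BD − AD + AB.
As a 10×10 matrix over Z this has rank 6, with invariant factors (1,1,1,1,1,1).

∂_3: C_3 → C_2 sends each 3-simplex σ to the alternating sum Σ_i (−1)^i (σ with its i-th vertex removed). For instance
  ∂BDEF = DEF − BEF + BDF − BDE,
  ∂ABEF = BEF − AEF + ABF − ABE.
As a 10×5 matrix over Z this has rank 4, with invariant factors (1,1,1,1).

From H_k ≅ ker(∂_k) / im(∂_{k+1}) we obtain:

  H_0: rank C_0 − rank ∂_1 = 5 − 4 = 1, and the invariant factors of ∂_1 are all 1, so H_0 = Z.
  H_1: rank ker ∂_1 − rank ∂_2 = (10 − 4) − 6 = 0, and the invariant factors of ∂_2 are all 1, so H_1 = 0.
  H_2: rank ker ∂_2 − rank ∂_3 = (10 − 6) − 4 = 0, and the invariant factors of ∂_3 are all 1, so H_2 = 0.
  H_3: rank ker ∂_3 − rank ∂_4 = (5 − 4) − 0 = 1, and there is no ∂_4, so H_3 = Z.

As a check, the Euler characteristic is 5 − 10 + 10 − 5 = 0, which agrees with 1 − 0 + 0 − 1 = 0.

H_0 ≅ Z,  H_1 = 0,  H_2 = 0,  H_3 ≅ Z.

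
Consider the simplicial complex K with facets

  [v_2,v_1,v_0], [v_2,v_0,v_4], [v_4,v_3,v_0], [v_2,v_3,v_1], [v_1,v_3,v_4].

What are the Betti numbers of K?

K has 5 vertices, 10 edges, 5 triangles.
rank ∂_0 = 0, rank ∂_1 = 4 ⇒ b_0 = 5 − 0 − 4 = 1; all invariant factors of ∂_1 are 1 so no torsion. So H_0 = Z.
rank ∂_1 = 4, rank ∂_2 = 5 ⇒ b_1 = 10 − 4 − 5 = 1; all invariant factors of ∂_2 are 1 so no torsion. So H_1 = Z.
rank ∂_2 = 5, rank ∂_3 = 0 ⇒ b_2 = 5 − 5 − 0 = 0. So H_2 = 0.

b_0 = 1, b_1 = 1, b_2 = 0.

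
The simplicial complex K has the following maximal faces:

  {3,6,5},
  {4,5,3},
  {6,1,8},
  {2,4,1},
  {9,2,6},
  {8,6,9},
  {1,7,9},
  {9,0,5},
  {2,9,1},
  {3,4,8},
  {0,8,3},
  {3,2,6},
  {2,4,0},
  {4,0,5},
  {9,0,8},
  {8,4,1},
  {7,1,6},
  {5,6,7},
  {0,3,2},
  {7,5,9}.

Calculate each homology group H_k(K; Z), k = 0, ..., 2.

Fix the vertex order 0 < 1 < 2 < 3 < 4 < 5 < 6 < 7 < 8 < 9 and write every simplex with vertices in increasing order. Then dim K = 2 and the simplices of K are:

  0-simplices (10): [0], [1], [2], [3], [4], [5], [6], [7], [8], [9]
  1-simplices (30): (30 of them)
  2-simplices (20): (20 of them)

so the chain groups are C_0 ≅ Z^10, C_1 ≅ Z^30, C_2 ≅ Z^20.

Boundary ∂_1: C_1 → C_0 is given by ∂[p,q] = [q] − [p].
As a 10×30 matrix over Z this has rank 9, with invariant factors (1,1,1,1,1,1,1,1,1).

Boundary ∂_2: C_2 → C_1 acts by ∂[p,q,r] = [q,r] − [p,r] + [p,q]. For instance
  ∂[3,4,5] = [4,5] − [3,5] + [3,4],
  ∂[0,3,8] = [3,8] − [0,8] + [0,3].
This gives a 30×20 integer matrix of rank 20; reducing to Smith normal form yields diagonal entries (1,1,1,1,1,1,1,1,1,1,1,1,1,1,1,1,1,1,1,2).

Reading off H_k = ker ∂_k / im ∂_{k+1}:

  H_0: rank C_0 − rank ∂_1 = 10 − 9 = 1, and the invariant factors of ∂_1 are all 1, so H_0 = Z.
  H_1: rank ker ∂_1 − rank ∂_2 = (30 − 9) − 20 = 1, and ∂_2 has invariant factor 2 > 1, so H_1 = Z ⊕ Z/2.
  H_2: rank ker ∂_2 − rank ∂_3 = (20 − 20) − 0 = 0, and there is no ∂_3, so H_2 = 0.

H_0 ≅ Z,  H_1 ≅ Z ⊕ Z/2,  H_2 = 0.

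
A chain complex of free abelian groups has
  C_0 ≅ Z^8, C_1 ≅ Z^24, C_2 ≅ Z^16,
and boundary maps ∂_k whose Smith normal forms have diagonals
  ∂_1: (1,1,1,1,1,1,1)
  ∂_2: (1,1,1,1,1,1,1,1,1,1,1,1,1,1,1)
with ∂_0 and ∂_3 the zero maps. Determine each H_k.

H_0: b_0 = 8 − 0 − 7 = 1; torsion from ∂_1 factors > 1: none. So H_0 ≅ Z.
H_1: b_1 = 24 − 7 − 15 = 2; torsion from ∂_2 factors > 1: none. So H_1 ≅ Z^2.
H_2: b_2 = 16 − 15 − 0 = 1; torsion from ∂_3 factors > 1: none. So H_2 ≅ Z.

H_0 ≅ Z,  H_1 ≅ Z^2,  H_2 ≅ Z.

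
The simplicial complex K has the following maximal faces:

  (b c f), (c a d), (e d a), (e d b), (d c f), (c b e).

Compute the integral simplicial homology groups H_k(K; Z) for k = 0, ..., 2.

H_0 = Z,  H_1 = Z,  H_2 = 0.

Fix the vertex order a < b < c < d < e < f and write every simplex with vertices in increasing order. Then dim K = 2 and the simplices of K are:

  0-simplices (6): a, b, c, d, e, f
  1-simplices (12): ac, ad, ae, bc, bd, be, bf, cd, ce, cf, de, df
  2-simplices (6): acd, ade, bce, bcf, bde, cdf

so the chain groups are C_0 ≅ Z^6, C_1 ≅ Z^12, C_2 ≅ Z^6.

Boundary ∂_1: C_1 → C_0 sends each edge [p,q] (with p < q) to q − p.
The resulting 6×12 matrix has rank 5, and its Smith normal form has invariant factors (1,1,1,1,1).

∂_2: C_2 → C_1 maps a triangle to the signed sum of its edges. For instance
  ∂bce = ce − be + bc,
  ∂ade = de − ae + ad.
The resulting 12×6 matrix has rank 6, and its Smith normal form has invariant factors (1,1,1,1,1,1).

From H_k ≅ ker(∂_k) / im(∂_{k+1}) we obtain:

  H_0: rank C_0 − rank ∂_1 = 6 − 5 = 1, and the invariant factors of ∂_1 are all 1, so H_0 ≅ Z.
  H_1: rank ker ∂_1 − rank ∂_2 = (12 − 5) − 6 = 1, and the invariant factors of ∂_2 are all 1, so H_1 ≅ Z.
  H_2: rank ker ∂_2 − rank ∂_3 = (6 − 6) − 0 = 0, and there is no ∂_3, so H_2 ≅ 0.

As a check, the Euler characteristic is 6 − 12 + 6 = 0, which agrees with 1 − 1 + 0 = 0.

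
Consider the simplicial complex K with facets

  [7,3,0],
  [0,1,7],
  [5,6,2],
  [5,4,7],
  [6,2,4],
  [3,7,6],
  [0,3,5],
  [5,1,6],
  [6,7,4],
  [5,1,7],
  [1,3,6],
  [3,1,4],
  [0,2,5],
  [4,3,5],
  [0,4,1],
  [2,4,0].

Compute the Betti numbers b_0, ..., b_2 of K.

Take the total order 0 < 1 < 2 < 3 < 4 < 5 < 6 < 7 on the vertex set. Then K (dimension 2) consists of the simplices:

  0-simplices (8): [0], [1], [2], [3], [4], [5], [6], [7]
  1-simplices (24): (24 of them)
  2-simplices (16): [0,1,4], [0,1,7], [0,2,4], [0,2,5], [0,3,5], [0,3,7], [1,3,4], [1,3,6], [1,5,6], [1,5,7], [2,4,6], [2,5,6], [3,4,5], [3,6,7], [4,5,7], [4,6,7]

so the chain groups are C_0 ≅ Z^8, C_1 ≅ Z^24, C_2 ≅ Z^16.

Boundary ∂_1: C_1 → C_0 maps an edge to its endpoints' difference, ∂[p,q] = q − p.
The resulting 8×24 matrix has rank 7, and its Smith normal form has invariant factors (1,1,1,1,1,1,1).

The boundary map ∂_2: C_2 → C_1 sends each 2-simplex [p,q,r] to [q,r] − [p,r] + [p,q]. For instance
  ∂[3,6,7] = [6,7] − [3,7] + [3,6],
  ∂[0,1,4] = [1,4] − [0,4] + [0,1].
The resulting 24×16 matrix has rank 15, and its Smith normal form has invariant factors (1,1,1,1,1,1,1,1,1,1,1,1,1,1,1).

Reading off H_k = ker ∂_k / im ∂_{k+1}:

  H_0: rank C_0 − rank ∂_1 = 8 − 7 = 1, and the invariant factors of ∂_1 are all 1, so H_0 = Z.
  H_1: rank ker ∂_1 − rank ∂_2 = (24 − 7) − 15 = 2, and the invariant factors of ∂_2 are all 1, so H_1 = Z^2.
  H_2: rank ker ∂_2 − rank ∂_3 = (16 − 15) − 0 = 1, and there is no ∂_3, so H_2 = Z.

As a check, the Euler characteristic is 8 − 24 + 16 = 0, which agrees with 1 − 2 + 1 = 0.

Hence the Betti numbers are b_0 = 1, b_1 = 2, b_2 = 1.

b_0 = 1, b_1 = 2, b_2 = 1.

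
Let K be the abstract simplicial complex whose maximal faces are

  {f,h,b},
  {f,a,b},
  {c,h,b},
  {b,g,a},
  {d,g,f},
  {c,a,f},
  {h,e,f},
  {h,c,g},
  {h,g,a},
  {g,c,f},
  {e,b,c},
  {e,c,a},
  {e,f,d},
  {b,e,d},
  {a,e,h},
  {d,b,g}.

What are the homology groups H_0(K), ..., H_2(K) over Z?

K has 8 vertices, 24 edges, 16 triangles.
rank ∂_0 = 0, rank ∂_1 = 7 ⇒ b_0 = 8 − 0 − 7 = 1; all invariant factors of ∂_1 are 1 so no torsion. So H_0 ≅ Z.
rank ∂_1 = 7, rank ∂_2 = 15 ⇒ b_1 = 24 − 7 − 15 = 2; all invariant factors of ∂_2 are 1 so no torsion. So H_1 ≅ Z^2.
rank ∂_2 = 15, rank ∂_3 = 0 ⇒ b_2 = 16 − 15 − 0 = 1. So H_2 ≅ Z.

H_0 = Z,  H_1 = Z^2,  H_2 = Z.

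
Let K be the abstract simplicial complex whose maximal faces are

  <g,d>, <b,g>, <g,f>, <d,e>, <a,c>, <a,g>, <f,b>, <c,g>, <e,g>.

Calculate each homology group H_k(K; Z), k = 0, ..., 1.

Take the total order a < b < c < d < e < f < g on the vertex set. Then K (dimension 1) consists of the simplices:

  0-simplices (7): a, b, c, d, e, f, g
  1-simplices (9): ac, ag, bf, bg, cg, de, dg, eg, fg

giving chain groups C_0 ≅ Z^7, C_1 ≅ Z^9.

∂_1: C_1 → C_0 is given by ∂[p,q] = [q] − [p].
The 7×9 boundary matrix has rank 6 and Smith normal form diag(1,1,1,1,1,1).

Computing H_k = (kernel of ∂_k) / (image of ∂_{k+1}):

  H_0: rank C_0 − rank ∂_1 = 7 − 6 = 1, and the invariant factors of ∂_1 are all 1, so H_0 ≅ Z.
  H_1: rank ker ∂_1 − rank ∂_2 = (9 − 6) − 0 = 3, and there is no ∂_2, so H_1 ≅ Z^3.

As a check, the Euler characteristic is 7 − 9 = -2, which agrees with 1 − 3 = -2.

H_0 ≅ Z,  H_1 ≅ Z^3.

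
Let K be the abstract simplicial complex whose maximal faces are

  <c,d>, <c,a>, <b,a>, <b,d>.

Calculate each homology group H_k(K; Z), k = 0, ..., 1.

Order the vertices as a < b < c < d. Listing each simplex with vertices in this order, K has dimension 1 with simplices:

  0-simplices (4): a, b, c, d
  1-simplices (4): ab, ac, bd, cd

giving chain groups C_0 ≅ Z^4, C_1 ≅ Z^4.

∂_1: C_1 → C_0 maps an edge to its endpoints' difference, ∂[p,q] = q − p.
This gives a 4×4 integer matrix of rank 3; reducing to Smith normal form yields diagonal entries (1,1,1).

Reading off H_k = ker ∂_k / im ∂_{k+1}:

  H_0: rank C_0 − rank ∂_1 = 4 − 3 = 1, and the invariant factors of ∂_1 are all 1, so H_0 ≅ Z.
  H_1: rank ker ∂_1 − rank ∂_2 = (4 − 3) − 0 = 1, and there is no ∂_2, so H_1 ≅ Z.

(K is a triangulation of the circle S^1.)

H_0 ≅ Z,  H_1 ≅ Z.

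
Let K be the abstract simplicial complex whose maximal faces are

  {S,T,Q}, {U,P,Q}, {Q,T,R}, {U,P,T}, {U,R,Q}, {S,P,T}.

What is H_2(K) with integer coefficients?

Fix the vertex order P < Q < R < S < T < U and write every simplex with vertices in increasing order. Then dim K = 2 and the simplices of K are:

  0-simplices (6): P, Q, R, S, T, U
  1-simplices (12): PQ, PS, PT, PU, QR, QS, QT, QU, RT, RU, ST, TU
  2-simplices (6): PQU, PST, PTU, QRT, QRU, QST

giving chain groups C_0 ≅ Z^6, C_1 ≅ Z^12, C_2 ≅ Z^6.

∂_1: C_1 → C_0 is given by ∂[p,q] = [q] − [p]. For instance
  ∂RU = U − R.
As a 6×12 matrix over Z this has rank 5, with invariant factors (1,1,1,1,1).

The boundary map ∂_2: C_2 → C_1 maps a triangle to the signed sum of its edges. For instance
  ∂PTU = TU − PU + PT,
  ∂QRU = RU − QU + QR.
The resulting 12×6 matrix has rank 6, and its Smith normal form has invariant factors (1,1,1,1,1,1).

Reading off H_k = ker ∂_k / im ∂_{k+1}:

  H_2: rank ker ∂_2 − rank ∂_3 = (6 − 6) − 0 = 0, and there is no ∂_3, so H_2 = 0.

H_2 ≅ 0.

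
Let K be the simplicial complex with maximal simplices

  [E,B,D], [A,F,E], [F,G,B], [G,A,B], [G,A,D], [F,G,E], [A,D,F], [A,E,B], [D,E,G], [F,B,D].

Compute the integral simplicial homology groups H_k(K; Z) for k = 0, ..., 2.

H_0 ≅ Z,  H_1 ≅ Z/2,  H_2 = 0.

Take the total order A < B < D < E < F < G on the vertex set. Then K (dimension 2) consists of the simplices:

  0-simplices (6): A, B, D, E, F, G
  1-simplices (15): AB, AD, AE, AF, AG, BD, BE, BF, BG, DE, DF, DG, EF, EG, FG
  2-simplices (10): ABE, ABG, ADF, ADG, AEF, BDE, BDF, BFG, DEG, EFG

so the chain groups are C_0 ≅ Z^6, C_1 ≅ Z^15, C_2 ≅ Z^10.

Boundary ∂_1: C_1 → C_0 sends each edge [p,q] (with p < q) to q − p.
This gives a 6×15 integer matrix of rank 5; reducing to Smith normal form yields diagonal entries (1,1,1,1,1).

The boundary map ∂_2: C_2 → C_1 sends each 2-simplex [p,q,r] to [q,r] − [p,r] + [p,q]. For instance
  ∂ABG = BG − AG + AB,
  ∂ADF = DF − AF + AD.
As a 15×10 matrix over Z this has rank 10, with invariant factors (1,1,1,1,1,1,1,1,1,2).

From H_k ≅ ker(∂_k) / im(∂_{k+1}) we obtain:

  H_0: rank C_0 − rank ∂_1 = 6 − 5 = 1, and the invariant factors of ∂_1 are all 1, so H_0 = Z.
  H_1: rank ker ∂_1 − rank ∂_2 = (15 − 5) − 10 = 0, and ∂_2 has invariant factor 2 > 1, so H_1 = Z/2.
  H_2: rank ker ∂_2 − rank ∂_3 = (10 − 10) − 0 = 0, and there is no ∂_3, so H_2 = 0.

As a check, the Euler characteristic is 6 − 15 + 10 = 1, which agrees with 1 − 0 + 0 = 1.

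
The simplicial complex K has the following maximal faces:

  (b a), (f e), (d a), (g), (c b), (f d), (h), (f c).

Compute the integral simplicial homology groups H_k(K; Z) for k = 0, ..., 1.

Take the total order a < b < c < d < e < f < g < h on the vertex set. Then K (dimension 1) consists of the simplices:

  0-simplices (8): a, b, c, d, e, f, g, h
  1-simplices (6): ab, ad, bc, cf, df, ef

Hence C_0 ≅ Z^8, C_1 ≅ Z^6.

Boundary ∂_1: C_1 → C_0 maps an edge to its endpoints' difference, ∂[p,q] = q − p. For instance
  ∂ab = b − a.
The 8×6 boundary matrix has rank 5 and Smith normal form diag(1,1,1,1,1).

Reading off H_k = ker ∂_k / im ∂_{k+1}:

  H_0: rank C_0 − rank ∂_1 = 8 − 5 = 3, and the invariant factors of ∂_1 are all 1, so H_0 ≅ Z^3.
  H_1: rank ker ∂_1 − rank ∂_2 = (6 − 5) − 0 = 1, and there is no ∂_2, so H_1 ≅ Z.

H_0 ≅ Z^3,  H_1 ≅ Z.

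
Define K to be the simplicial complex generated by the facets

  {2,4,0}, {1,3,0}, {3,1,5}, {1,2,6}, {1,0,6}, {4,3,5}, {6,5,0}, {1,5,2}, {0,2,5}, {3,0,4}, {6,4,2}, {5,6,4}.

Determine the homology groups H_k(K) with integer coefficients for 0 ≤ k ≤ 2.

We work with the vertex ordering 0 < 1 < 2 < 3 < 4 < 5 < 6. The simplices of K, each written with vertices in increasing order, are:

  0-simplices (7): [0], [1], [2], [3], [4], [5], [6]
  1-simplices (18): [0,1], [0,2], [0,3], [0,4], [0,5], [0,6], [1,2], [1,3], [1,5], [1,6], [2,4], [2,5], [2,6], [3,4], [3,5], [4,5], [4,6], [5,6]
  2-simplices (12): [0,1,3], [0,1,6], [0,2,4], [0,2,5], [0,3,4], [0,5,6], [1,2,5], [1,2,6], [1,3,5], [2,4,6], [3,4,5], [4,5,6]

giving chain groups C_0 ≅ Z^7, C_1 ≅ Z^18, C_2 ≅ Z^12.

∂_1: C_1 → C_0 is given by ∂[p,q] = [q] − [p]. For instance
  ∂[0,5] = [5] − [0].
This gives a 7×18 integer matrix of rank 6; reducing to Smith normal form yields diagonal entries (1,1,1,1,1,1).

The boundary map ∂_2: C_2 → C_1 sends each 2-simplex [p,q,r] to [q,r] − [p,r] + [p,q]. For instance
  ∂[1,3,5] = [3,5] − [1,5] + [1,3],
  ∂[0,1,6] = [1,6] − [0,6] + [0,1].
The 18×12 boundary matrix has rank 12 and Smith normal form diag(1,1,1,1,1,1,1,1,1,1,1,2).

Now H_k = ker ∂_k / im ∂_{k+1}, so:

  H_0: rank C_0 − rank ∂_1 = 7 − 6 = 1, and the invariant factors of ∂_1 are all 1, so H_0 = Z.
  H_1: rank ker ∂_1 − rank ∂_2 = (18 − 6) − 12 = 0, and ∂_2 has invariant factor 2 > 1, so H_1 = Z_2.
  H_2: rank ker ∂_2 − rank ∂_3 = (12 − 12) − 0 = 0, and there is no ∂_3, so H_2 = 0.

H_0 = Z,  H_1 = Z_2,  H_2 = 0.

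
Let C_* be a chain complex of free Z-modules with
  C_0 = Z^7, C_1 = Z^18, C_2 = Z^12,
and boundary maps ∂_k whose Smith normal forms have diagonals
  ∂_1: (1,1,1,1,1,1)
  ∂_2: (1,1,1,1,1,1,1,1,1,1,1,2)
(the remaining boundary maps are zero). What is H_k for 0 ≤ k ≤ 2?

H_0 = Z,  H_1 = Z/2Z,  H_2 = 0.

H_0: b_0 = 7 − 0 − 6 = 1; torsion from ∂_1 factors > 1: none. So H_0 = Z.
H_1: b_1 = 18 − 6 − 12 = 0; torsion from ∂_2 factors > 1: [2]. So H_1 = Z/2Z.
H_2: b_2 = 12 − 12 − 0 = 0; torsion from ∂_3 factors > 1: none. So H_2 = 0.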